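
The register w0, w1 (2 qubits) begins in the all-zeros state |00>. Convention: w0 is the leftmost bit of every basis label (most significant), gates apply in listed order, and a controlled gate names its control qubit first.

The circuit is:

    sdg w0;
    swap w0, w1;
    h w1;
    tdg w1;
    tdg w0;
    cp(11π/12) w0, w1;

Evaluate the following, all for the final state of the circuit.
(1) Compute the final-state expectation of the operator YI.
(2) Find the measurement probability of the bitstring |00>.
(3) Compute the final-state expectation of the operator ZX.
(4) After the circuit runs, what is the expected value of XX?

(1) In the final state, YI has expectation 0.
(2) A full measurement returns |00> with probability 1/2.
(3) The expectation value of ZX is sqrt(2)/2.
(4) The observable XX averages to 0.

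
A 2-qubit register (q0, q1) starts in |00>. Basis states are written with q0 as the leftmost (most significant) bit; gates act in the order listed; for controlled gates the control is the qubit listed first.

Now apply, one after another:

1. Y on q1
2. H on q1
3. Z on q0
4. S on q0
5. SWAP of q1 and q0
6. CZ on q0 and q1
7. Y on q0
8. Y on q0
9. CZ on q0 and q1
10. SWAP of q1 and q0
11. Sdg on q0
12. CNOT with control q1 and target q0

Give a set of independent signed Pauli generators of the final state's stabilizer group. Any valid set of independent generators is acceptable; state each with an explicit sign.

The final state is stabilized by the group generated by -XX, +ZZ; other independent generating sets are equally valid. Key observation: steps 4-11 multiply out to the identity, so the circuit reduces to the remaining gates.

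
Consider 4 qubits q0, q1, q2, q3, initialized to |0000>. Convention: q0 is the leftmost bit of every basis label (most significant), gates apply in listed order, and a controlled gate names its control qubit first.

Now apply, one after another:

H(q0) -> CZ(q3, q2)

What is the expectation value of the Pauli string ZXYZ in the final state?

In the final state, ZXYZ has expectation 0.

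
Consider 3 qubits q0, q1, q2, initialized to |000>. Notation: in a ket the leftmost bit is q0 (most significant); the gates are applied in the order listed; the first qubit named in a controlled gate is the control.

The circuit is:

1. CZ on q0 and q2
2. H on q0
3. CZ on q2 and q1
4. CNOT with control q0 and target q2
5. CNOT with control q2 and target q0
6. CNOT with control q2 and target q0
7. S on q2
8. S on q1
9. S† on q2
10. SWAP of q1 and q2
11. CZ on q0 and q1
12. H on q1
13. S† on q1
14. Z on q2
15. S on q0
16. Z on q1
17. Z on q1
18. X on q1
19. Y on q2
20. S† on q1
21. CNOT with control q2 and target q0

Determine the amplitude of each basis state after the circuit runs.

After the circuit, the state carries amplitude 0 on |000>, I/2 on |001>, 0 on |010>, -I/2 on |011>, 0 on |100>, 1/2 on |101>, 0 on |110>, 1/2 on |111>.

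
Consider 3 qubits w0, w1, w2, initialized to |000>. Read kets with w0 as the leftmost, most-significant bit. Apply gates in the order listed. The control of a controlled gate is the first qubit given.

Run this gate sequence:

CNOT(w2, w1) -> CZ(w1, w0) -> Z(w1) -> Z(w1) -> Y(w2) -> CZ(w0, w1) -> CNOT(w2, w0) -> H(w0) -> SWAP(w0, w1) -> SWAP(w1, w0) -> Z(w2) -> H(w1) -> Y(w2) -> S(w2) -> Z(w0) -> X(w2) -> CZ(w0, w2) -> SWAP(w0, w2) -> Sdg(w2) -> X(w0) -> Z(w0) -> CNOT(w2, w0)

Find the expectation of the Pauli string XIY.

The observable XIY averages to 1.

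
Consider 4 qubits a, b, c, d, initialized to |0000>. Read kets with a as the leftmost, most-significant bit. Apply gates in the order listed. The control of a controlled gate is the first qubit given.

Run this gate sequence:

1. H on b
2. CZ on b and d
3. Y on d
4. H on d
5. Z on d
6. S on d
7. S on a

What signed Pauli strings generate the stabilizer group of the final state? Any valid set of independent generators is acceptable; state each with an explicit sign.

The stabilizer group can be generated by +IXII, +IIIY, +ZIII, +IIZI, among other valid generating sets.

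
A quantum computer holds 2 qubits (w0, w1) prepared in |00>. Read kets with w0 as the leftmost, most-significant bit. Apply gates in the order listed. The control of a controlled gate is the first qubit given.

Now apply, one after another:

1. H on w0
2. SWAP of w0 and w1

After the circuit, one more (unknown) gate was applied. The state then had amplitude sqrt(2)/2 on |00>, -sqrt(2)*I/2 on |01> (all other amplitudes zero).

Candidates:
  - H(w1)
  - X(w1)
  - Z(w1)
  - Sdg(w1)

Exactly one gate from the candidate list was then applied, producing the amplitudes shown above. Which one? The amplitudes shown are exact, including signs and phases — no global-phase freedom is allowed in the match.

It was Sdg(w1) that produced the state shown.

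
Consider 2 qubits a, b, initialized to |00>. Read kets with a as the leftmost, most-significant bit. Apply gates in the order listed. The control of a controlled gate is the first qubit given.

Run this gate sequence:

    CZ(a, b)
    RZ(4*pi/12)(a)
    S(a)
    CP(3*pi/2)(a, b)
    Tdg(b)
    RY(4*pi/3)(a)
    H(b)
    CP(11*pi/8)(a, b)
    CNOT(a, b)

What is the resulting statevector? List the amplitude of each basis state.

The final amplitudes are sqrt(2)*exp(5*I*pi/6)/4 on |00>, sqrt(2)*exp(5*I*pi/6)/4 on |01>, -sqrt(6)*exp(5*I*pi/24)/4 on |10>, -sqrt(6)*exp(5*I*pi/6)/4 on |11>.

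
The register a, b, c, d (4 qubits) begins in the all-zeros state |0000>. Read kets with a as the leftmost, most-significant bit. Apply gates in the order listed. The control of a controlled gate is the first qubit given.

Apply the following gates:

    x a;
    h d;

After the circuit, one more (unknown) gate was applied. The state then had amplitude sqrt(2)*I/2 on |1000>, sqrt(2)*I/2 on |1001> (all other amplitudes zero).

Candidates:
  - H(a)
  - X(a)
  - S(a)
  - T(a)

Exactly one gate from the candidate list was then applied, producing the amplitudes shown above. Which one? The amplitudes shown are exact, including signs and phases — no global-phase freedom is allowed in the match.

It was S(a) that produced the state shown.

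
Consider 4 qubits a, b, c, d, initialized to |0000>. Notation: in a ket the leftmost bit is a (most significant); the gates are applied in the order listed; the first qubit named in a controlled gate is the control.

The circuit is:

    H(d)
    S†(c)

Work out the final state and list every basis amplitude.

The resulting statevector has amplitude sqrt(2)/2 on |0000>, sqrt(2)/2 on |0001>, and 0 on every other basis state.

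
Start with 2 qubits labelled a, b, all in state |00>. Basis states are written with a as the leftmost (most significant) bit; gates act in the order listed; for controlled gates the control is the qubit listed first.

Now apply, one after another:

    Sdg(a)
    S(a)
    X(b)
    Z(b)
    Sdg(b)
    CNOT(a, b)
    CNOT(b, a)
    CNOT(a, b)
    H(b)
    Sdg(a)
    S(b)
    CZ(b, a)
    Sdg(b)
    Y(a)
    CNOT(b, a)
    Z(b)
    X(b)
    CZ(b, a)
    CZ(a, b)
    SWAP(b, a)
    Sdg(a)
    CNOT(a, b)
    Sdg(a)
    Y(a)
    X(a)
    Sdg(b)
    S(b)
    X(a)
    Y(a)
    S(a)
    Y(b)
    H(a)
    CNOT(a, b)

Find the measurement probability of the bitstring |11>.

A full measurement returns |11> with probability 1/2.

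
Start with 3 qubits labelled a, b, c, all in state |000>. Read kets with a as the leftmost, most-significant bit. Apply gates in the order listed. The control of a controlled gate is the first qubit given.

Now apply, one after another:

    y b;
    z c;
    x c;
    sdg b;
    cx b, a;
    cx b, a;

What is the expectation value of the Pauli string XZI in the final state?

In the final state, XZI has expectation 0.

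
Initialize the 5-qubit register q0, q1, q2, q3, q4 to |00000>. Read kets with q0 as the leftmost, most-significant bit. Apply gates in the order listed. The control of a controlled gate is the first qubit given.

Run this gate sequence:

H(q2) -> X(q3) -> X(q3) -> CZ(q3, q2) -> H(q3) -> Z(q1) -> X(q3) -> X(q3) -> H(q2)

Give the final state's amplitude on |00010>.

The final state's coefficient on |00010> equals sqrt(2)/2.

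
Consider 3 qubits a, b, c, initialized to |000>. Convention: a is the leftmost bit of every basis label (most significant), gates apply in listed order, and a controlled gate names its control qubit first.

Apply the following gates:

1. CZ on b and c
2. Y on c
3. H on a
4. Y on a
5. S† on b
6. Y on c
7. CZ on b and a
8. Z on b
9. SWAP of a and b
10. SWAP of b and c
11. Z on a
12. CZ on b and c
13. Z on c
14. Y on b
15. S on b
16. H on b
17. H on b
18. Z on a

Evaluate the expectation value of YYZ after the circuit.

In the final state, YYZ has expectation 0. Key observation: steps 16-17 multiply out to the identity, so the circuit reduces to the remaining gates.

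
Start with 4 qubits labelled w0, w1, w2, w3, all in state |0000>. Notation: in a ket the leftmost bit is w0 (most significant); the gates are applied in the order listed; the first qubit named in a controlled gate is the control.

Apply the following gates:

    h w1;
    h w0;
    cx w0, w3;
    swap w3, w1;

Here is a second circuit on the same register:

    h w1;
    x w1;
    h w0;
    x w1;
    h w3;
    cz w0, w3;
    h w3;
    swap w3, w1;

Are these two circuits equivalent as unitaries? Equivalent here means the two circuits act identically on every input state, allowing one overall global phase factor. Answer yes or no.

Yes: on every input state the two circuits agree up to one overall phase factor.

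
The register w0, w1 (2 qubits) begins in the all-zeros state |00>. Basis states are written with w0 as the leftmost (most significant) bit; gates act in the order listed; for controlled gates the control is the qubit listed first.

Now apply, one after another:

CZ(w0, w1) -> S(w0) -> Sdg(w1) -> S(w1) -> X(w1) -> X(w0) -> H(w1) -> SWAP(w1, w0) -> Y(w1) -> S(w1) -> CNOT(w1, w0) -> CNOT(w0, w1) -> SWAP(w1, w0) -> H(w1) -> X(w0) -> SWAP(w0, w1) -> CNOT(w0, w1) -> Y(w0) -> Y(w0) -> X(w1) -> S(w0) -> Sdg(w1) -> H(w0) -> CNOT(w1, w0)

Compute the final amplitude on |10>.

The final state's coefficient on |10> equals sqrt(2)*(-1 - I)/4.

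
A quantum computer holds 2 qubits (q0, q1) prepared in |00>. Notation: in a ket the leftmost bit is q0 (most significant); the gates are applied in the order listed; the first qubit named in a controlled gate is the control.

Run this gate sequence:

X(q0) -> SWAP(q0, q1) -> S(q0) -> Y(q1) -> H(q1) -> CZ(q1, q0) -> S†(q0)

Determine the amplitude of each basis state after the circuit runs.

The final amplitudes are -sqrt(2)*I/2 on |00>, -sqrt(2)*I/2 on |01>, 0 on |10>, 0 on |11>.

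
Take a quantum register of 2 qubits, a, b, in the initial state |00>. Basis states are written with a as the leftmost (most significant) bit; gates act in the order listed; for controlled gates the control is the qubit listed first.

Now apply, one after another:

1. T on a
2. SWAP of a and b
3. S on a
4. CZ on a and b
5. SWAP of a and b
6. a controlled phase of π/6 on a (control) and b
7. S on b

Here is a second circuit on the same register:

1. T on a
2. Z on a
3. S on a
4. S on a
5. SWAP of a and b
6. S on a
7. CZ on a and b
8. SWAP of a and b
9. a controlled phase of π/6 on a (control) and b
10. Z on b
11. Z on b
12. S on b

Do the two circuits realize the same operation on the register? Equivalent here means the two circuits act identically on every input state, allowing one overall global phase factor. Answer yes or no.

Yes: on every input state the two circuits agree up to one overall phase factor.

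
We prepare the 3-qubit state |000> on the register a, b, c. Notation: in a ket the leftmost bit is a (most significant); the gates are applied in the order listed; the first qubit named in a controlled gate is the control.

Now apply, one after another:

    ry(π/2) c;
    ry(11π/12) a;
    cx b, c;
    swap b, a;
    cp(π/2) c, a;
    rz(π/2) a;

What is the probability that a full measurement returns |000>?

Outcome |000> occurs with probability -sqrt(6)/16 - sqrt(2)/16 + 1/4.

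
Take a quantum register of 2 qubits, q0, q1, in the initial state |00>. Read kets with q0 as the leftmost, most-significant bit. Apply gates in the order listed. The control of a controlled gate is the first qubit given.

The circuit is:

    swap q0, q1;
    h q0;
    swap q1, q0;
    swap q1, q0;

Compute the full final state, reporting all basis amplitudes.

The resulting statevector has amplitude sqrt(2)/2 on |00>, 0 on |01>, sqrt(2)/2 on |10>, 0 on |11>. Key observation: the block from step 3 through step 4 cancels to the identity and can be dropped.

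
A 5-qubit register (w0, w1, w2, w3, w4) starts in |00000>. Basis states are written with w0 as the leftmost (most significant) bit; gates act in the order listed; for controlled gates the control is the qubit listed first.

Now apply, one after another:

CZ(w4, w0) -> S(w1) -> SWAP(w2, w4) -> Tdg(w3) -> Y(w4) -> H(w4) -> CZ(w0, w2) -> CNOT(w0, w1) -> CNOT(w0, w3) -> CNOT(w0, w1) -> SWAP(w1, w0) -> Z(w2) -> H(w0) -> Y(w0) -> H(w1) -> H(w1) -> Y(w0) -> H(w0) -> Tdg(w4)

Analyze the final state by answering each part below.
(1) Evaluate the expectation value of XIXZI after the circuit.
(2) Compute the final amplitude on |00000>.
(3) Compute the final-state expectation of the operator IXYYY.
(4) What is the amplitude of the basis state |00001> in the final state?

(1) The observable XIXZI averages to 0.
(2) The final state's coefficient on |00000> equals sqrt(2)*I/2.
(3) The observable IXYYY averages to 0.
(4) |00001> carries amplitude -sqrt(2)*exp(I*pi/4)/2 in the final state.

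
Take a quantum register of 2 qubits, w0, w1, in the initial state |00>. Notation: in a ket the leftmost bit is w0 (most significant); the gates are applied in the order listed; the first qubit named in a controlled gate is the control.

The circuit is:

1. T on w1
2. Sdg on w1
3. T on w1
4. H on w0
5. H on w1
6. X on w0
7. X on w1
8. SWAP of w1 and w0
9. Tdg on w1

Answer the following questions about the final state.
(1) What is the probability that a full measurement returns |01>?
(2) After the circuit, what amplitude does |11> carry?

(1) Outcome |01> occurs with probability 1/4.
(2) |11> carries amplitude -exp(3*I*pi/4)/2 in the final state.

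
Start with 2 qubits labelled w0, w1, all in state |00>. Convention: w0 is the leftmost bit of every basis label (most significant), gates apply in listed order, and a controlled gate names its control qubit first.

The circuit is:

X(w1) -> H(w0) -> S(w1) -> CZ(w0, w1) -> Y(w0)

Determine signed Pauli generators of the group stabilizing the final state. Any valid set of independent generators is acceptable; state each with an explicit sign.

One valid set of independent stabilizer generators is +XI, -IZ (any independent generating set of the same group is equally correct).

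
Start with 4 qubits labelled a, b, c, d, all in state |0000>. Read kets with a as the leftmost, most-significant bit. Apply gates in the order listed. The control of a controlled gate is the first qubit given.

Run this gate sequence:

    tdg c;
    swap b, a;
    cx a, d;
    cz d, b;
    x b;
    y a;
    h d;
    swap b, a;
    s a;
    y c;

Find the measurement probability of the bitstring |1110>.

A full measurement returns |1110> with probability 1/2.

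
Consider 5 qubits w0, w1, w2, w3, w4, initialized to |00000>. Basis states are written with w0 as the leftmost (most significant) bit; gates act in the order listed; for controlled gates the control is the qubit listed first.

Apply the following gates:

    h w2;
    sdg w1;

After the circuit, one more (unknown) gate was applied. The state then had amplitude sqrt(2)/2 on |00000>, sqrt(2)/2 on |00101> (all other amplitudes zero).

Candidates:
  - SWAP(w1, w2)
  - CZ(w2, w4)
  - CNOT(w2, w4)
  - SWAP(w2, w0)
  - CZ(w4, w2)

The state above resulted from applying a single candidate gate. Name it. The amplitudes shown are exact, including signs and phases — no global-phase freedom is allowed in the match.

The applied gate was CNOT(w2, w4).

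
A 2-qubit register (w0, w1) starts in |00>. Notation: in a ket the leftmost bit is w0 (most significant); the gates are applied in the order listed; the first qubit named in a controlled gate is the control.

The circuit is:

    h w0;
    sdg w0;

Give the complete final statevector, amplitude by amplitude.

After the circuit, the state carries amplitude sqrt(2)/2 on |00>, 0 on |01>, -sqrt(2)*I/2 on |10>, 0 on |11>.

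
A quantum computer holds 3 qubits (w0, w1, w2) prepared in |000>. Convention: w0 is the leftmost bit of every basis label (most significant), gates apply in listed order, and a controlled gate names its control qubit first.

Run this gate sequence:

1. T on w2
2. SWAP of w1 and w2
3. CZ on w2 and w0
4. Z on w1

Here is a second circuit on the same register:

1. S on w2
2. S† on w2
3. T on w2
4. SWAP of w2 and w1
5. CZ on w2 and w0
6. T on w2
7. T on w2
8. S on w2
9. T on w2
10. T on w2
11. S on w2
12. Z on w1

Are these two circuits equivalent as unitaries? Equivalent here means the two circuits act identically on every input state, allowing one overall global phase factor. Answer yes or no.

Yes, they are equivalent — the unitaries differ by at most a global phase.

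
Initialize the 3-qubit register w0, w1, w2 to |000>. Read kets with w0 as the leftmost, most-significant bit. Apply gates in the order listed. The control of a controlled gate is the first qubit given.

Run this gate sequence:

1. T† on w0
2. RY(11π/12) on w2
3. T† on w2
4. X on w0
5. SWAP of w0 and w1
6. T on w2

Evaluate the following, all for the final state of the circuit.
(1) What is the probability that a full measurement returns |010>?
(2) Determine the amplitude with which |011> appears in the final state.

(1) Outcome |010> occurs with probability -sqrt(6)/8 - sqrt(2)/8 + 1/2.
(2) |011> carries amplitude sqrt(2 - sqrt(2))/4 + sqrt(3*sqrt(2) + 6)/4 in the final state.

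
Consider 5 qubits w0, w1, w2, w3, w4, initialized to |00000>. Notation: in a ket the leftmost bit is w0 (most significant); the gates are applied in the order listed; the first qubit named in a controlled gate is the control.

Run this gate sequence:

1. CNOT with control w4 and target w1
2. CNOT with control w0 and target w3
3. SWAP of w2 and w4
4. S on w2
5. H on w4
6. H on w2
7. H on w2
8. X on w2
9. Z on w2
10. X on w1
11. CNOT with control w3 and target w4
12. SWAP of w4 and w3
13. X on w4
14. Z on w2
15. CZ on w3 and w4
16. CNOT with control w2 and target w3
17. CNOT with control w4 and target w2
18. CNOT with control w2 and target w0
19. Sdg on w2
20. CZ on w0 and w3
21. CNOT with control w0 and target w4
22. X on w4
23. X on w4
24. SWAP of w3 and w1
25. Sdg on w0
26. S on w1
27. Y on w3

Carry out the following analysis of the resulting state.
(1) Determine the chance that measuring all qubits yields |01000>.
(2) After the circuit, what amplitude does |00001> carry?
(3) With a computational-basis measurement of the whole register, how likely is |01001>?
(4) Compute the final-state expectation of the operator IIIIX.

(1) The probability of measuring |01000> is 0.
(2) The final state's coefficient on |00001> equals sqrt(2)*I/2.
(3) A full measurement returns |01001> with probability 1/2.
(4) The expectation value of IIIIX is 0.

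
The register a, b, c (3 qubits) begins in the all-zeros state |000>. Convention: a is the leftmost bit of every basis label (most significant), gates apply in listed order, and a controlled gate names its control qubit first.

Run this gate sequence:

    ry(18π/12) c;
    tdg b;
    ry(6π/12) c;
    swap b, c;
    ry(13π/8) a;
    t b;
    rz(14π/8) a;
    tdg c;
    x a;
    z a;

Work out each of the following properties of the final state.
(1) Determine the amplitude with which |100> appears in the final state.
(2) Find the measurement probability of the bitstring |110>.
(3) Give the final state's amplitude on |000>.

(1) The final state's coefficient on |100> equals exp(I*pi/8)*cos(3*pi/16).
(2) The probability of measuring |110> is 0.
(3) The final state's coefficient on |000> equals -exp(7*I*pi/8)*sin(3*pi/16).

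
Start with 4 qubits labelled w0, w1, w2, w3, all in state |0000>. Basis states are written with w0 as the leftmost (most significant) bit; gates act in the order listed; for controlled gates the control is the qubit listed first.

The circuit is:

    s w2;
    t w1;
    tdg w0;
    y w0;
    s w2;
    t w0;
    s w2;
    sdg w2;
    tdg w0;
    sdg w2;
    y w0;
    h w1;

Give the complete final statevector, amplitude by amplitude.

The final amplitudes are sqrt(2)/2 on |0000>, sqrt(2)/2 on |0100>, and 0 on every other basis state. Key observation: gates 4-11 undo each other exactly, leaving only the rest of the circuit to track.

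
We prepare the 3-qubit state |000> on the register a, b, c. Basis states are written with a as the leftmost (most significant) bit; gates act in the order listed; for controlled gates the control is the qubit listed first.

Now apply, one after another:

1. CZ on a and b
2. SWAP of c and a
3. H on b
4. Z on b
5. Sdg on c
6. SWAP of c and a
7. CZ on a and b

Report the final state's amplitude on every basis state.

The final amplitudes are sqrt(2)/2 on |000>, -sqrt(2)/2 on |010>, and 0 on every other basis state.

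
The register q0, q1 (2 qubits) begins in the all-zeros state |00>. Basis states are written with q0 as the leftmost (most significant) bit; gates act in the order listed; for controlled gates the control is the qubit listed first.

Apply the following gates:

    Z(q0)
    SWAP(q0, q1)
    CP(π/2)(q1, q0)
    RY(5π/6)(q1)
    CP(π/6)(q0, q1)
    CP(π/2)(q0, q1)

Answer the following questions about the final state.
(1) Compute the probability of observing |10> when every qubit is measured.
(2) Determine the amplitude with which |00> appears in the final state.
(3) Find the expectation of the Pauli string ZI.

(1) The probability of measuring |10> is 0.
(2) |00> carries amplitude -sqrt(2)/4 + sqrt(6)/4 in the final state.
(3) The expectation value of ZI is 1.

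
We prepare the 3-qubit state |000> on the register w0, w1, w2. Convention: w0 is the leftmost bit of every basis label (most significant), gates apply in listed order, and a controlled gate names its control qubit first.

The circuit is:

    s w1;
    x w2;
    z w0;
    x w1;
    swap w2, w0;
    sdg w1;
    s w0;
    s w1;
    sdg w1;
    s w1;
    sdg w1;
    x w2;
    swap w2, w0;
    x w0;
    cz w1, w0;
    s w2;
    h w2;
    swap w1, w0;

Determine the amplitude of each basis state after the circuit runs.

After the circuit, the state carries amplitude sqrt(2)*I/2 on |100>, -sqrt(2)*I/2 on |101>, and 0 on every other basis state. Key observation: gates 8-11 undo each other exactly, leaving only the rest of the circuit to track.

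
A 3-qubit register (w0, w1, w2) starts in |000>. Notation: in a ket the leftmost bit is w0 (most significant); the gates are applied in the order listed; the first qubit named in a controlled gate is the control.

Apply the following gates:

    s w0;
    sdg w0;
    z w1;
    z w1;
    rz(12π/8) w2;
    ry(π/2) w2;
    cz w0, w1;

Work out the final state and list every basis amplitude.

The resulting statevector has amplitude -sqrt(2)*exp(I*pi/4)/2 on |000>, -sqrt(2)*exp(I*pi/4)/2 on |001>, and 0 on every other basis state. Key observation: the block from step 1 through step 2 cancels to the identity and can be dropped.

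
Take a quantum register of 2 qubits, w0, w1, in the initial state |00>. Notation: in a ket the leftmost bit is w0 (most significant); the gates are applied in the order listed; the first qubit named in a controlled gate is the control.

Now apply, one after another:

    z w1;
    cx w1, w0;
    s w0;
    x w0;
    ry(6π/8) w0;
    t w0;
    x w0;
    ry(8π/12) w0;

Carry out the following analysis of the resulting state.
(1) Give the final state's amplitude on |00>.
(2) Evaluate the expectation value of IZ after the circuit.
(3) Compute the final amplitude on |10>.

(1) |00> carries amplitude sqrt(3*sqrt(2) + 6)/4 + sqrt(2 - sqrt(2))*exp(I*pi/4)/4 in the final state.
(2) The expectation value of IZ is 1.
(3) The final state's coefficient on |10> equals -sqrt(sqrt(2) + 2)/4 + sqrt(6 - 3*sqrt(2))*exp(I*pi/4)/4.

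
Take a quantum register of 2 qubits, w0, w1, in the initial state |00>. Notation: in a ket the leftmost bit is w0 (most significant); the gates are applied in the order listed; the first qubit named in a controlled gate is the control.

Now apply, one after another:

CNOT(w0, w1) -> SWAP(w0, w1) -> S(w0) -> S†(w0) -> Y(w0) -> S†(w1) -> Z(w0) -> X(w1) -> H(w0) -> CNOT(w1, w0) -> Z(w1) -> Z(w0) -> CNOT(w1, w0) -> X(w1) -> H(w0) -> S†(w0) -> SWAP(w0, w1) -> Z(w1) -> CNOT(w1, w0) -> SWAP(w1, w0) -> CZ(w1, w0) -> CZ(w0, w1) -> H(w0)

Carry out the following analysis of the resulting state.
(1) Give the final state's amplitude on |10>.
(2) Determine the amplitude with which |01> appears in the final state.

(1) The amplitude on |10> is -sqrt(2)*I/2.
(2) The amplitude on |01> is 0.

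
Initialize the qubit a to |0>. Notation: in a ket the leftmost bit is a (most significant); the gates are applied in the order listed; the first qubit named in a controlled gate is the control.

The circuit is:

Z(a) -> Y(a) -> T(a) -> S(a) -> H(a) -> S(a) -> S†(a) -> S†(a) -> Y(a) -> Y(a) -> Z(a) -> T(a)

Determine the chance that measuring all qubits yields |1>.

The probability of measuring |1> is 1/2.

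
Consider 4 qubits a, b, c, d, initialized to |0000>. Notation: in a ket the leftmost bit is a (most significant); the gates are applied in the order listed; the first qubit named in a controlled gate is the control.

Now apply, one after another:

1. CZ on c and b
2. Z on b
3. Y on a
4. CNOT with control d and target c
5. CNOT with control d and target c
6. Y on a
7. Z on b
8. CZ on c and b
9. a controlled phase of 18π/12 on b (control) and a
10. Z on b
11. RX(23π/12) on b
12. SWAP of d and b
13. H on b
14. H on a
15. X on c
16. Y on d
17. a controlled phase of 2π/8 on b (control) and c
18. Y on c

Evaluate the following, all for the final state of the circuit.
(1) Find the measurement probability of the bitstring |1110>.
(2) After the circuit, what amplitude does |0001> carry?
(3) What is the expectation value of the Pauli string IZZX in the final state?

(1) A full measurement returns |1110> with probability 0. Key observation: steps 1-8 multiply out to the identity, so the circuit reduces to the remaining gates.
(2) The amplitude on |0001> is -sqrt(3*sqrt(2) + 6)/8 - sqrt(2 - sqrt(2))/8.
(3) The observable IZZX averages to 0.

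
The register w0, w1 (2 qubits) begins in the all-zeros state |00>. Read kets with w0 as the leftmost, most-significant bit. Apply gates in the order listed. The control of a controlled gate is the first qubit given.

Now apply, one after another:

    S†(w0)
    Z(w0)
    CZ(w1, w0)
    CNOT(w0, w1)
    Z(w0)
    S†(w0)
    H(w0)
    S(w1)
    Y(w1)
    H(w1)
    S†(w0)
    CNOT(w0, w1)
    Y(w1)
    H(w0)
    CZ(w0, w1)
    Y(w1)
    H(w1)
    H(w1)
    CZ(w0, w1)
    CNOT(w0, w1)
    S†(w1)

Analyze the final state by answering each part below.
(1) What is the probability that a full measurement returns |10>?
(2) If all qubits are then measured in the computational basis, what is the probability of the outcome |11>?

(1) A full measurement returns |10> with probability 1/4.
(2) The probability of measuring |11> is 1/4.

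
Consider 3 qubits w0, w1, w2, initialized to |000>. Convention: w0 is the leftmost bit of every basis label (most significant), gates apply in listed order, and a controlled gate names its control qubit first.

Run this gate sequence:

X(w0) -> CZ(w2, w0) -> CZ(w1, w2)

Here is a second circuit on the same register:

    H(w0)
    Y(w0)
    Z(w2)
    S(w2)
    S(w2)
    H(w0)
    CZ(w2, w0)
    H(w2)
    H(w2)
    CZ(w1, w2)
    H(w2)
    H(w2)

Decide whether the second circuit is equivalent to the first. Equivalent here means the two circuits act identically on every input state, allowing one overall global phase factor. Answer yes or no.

No, they are not equivalent — no single phase factor reconciles the two unitaries.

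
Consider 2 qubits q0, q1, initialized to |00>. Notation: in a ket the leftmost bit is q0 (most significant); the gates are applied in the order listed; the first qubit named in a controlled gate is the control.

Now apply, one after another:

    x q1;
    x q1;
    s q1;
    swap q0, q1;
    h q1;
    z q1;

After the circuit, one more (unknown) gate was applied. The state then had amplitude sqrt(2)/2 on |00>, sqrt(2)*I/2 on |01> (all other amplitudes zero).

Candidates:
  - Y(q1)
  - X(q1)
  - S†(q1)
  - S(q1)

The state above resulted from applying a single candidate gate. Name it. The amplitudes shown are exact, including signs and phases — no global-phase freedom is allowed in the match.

The unique candidate consistent with the amplitudes is S†(q1). Key observation: the block from step 1 through step 2 cancels to the identity and can be dropped.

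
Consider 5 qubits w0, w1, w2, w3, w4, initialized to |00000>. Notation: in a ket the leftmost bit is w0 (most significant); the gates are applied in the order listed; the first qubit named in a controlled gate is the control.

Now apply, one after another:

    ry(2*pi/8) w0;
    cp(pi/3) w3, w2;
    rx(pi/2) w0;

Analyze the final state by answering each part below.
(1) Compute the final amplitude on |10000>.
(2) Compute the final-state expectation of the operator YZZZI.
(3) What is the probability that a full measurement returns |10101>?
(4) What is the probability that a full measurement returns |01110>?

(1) |10000> carries amplitude sqrt(2)*sqrt(2 - sqrt(2))/4 - sqrt(2)*I*sqrt(sqrt(2) + 2)/4 in the final state.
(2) The expectation value of YZZZI is -sqrt(2)/2.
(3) The probability of measuring |10101> is 0.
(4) Outcome |01110> occurs with probability 0.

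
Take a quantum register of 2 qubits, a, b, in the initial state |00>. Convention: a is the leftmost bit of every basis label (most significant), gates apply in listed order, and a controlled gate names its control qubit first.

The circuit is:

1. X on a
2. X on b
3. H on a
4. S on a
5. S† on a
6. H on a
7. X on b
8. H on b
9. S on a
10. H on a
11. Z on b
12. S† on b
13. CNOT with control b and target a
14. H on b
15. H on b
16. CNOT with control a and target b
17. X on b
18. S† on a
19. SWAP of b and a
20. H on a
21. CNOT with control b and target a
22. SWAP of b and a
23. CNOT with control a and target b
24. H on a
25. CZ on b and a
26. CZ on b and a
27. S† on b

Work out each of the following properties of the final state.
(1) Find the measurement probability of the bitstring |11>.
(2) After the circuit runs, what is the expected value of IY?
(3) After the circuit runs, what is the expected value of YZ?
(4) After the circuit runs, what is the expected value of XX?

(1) Outcome |11> occurs with probability 1/4. Key observation: steps 2-7 multiply out to the identity, so the circuit reduces to the remaining gates.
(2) In the final state, IY has expectation 0.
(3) In the final state, YZ has expectation -1.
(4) In the final state, XX has expectation -1.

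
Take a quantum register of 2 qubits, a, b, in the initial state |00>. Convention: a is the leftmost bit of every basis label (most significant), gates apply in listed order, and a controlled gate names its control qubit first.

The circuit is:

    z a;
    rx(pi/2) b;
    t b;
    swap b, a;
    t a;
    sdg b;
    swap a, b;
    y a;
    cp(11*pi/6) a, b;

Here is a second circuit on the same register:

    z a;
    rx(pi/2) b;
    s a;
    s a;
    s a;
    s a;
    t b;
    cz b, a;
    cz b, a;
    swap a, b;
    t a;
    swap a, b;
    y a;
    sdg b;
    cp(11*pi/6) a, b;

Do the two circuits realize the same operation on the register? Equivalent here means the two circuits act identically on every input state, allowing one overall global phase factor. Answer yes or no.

No, they are not equivalent — no single phase factor reconciles the two unitaries.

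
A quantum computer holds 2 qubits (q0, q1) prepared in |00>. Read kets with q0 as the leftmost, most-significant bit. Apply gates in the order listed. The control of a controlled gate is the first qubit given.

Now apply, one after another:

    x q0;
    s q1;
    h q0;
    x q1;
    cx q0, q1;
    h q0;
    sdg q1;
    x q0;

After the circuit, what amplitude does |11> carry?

|11> carries amplitude -I/2 in the final state.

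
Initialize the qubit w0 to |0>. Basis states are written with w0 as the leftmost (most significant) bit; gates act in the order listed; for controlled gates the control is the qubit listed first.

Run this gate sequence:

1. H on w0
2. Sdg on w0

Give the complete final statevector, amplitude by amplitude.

After the circuit, the state carries amplitude sqrt(2)/2 on |0>, -sqrt(2)*I/2 on |1>.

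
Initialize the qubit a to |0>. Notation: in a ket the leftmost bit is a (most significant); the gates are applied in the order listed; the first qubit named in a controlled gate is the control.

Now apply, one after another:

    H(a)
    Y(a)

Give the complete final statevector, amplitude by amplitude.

After the circuit, the state carries amplitude -sqrt(2)*I/2 on |0>, sqrt(2)*I/2 on |1>.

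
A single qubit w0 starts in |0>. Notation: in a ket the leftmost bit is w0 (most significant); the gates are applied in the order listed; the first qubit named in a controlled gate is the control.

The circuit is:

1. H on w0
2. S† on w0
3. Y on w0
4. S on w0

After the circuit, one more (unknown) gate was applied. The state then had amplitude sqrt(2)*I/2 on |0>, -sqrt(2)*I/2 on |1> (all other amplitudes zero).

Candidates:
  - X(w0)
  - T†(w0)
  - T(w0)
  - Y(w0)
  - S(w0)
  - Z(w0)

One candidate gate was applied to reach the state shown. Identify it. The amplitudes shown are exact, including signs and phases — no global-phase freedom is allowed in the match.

It was Y(w0) that produced the state shown.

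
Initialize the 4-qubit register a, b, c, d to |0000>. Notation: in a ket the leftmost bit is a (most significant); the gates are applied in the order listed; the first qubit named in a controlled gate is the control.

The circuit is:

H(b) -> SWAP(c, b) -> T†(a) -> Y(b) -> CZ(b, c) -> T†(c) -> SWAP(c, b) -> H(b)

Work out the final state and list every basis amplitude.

The resulting statevector has amplitude -exp(I*pi/4)/2 + I/2 on |0010>, exp(I*pi/4)/2 + I/2 on |0110>, and 0 on every other basis state.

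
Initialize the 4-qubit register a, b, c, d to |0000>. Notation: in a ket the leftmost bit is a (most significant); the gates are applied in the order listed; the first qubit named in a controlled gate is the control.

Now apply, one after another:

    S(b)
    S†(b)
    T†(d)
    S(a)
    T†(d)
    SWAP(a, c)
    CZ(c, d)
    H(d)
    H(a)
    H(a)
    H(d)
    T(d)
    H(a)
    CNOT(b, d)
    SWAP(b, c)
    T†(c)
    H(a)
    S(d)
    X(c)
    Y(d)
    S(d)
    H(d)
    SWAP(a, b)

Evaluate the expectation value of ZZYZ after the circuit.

In the final state, ZZYZ has expectation 0. Key observation: gates 8-11 undo each other exactly, leaving only the rest of the circuit to track.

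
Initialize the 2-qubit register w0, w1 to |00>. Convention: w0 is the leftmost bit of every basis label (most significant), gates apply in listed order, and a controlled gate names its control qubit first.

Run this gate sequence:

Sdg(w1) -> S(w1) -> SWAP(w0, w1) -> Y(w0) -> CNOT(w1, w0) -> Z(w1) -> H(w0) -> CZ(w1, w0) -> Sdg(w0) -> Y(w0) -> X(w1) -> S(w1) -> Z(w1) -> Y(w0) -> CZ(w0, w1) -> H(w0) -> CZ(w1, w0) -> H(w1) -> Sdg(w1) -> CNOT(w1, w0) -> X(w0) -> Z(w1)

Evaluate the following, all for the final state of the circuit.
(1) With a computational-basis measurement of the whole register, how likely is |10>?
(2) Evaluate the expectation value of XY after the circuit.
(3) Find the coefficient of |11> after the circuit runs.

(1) The probability of measuring |10> is 1/4.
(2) In the final state, XY has expectation -1.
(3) |11> carries amplitude sqrt(2)*(-1 + I)/4 in the final state.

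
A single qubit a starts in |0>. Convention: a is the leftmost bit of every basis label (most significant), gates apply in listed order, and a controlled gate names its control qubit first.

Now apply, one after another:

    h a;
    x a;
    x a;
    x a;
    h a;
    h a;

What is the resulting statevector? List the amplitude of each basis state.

The final amplitudes are sqrt(2)/2 on |0>, sqrt(2)/2 on |1>.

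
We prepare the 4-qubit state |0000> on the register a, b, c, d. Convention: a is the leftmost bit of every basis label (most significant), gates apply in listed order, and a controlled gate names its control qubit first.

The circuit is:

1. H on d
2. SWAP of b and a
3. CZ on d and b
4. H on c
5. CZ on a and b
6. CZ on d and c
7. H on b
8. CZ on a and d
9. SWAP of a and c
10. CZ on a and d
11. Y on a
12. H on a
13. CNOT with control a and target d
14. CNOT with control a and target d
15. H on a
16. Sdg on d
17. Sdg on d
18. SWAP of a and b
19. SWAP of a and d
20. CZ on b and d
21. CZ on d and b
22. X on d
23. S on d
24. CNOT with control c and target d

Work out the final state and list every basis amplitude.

The final amplitudes are -sqrt(2)*I/4 on |0000>, sqrt(2)/4 on |0001>, 0 on |0010>, 0 on |0011>, sqrt(2)*I/4 on |0100>, -sqrt(2)/4 on |0101>, 0 on |0110>, 0 on |0111>, sqrt(2)*I/4 on |1000>, -sqrt(2)/4 on |1001>, 0 on |1010>, 0 on |1011>, -sqrt(2)*I/4 on |1100>, sqrt(2)/4 on |1101>, 0 on |1110>, 0 on |1111>. Key observation: the block from step 12 through step 15 cancels to the identity and can be dropped.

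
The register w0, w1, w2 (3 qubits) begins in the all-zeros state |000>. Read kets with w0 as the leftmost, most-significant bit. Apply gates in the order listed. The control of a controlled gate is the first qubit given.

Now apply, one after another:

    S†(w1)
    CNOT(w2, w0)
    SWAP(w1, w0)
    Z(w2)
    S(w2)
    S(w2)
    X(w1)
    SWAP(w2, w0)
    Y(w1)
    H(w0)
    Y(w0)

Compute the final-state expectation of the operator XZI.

The observable XZI averages to -1.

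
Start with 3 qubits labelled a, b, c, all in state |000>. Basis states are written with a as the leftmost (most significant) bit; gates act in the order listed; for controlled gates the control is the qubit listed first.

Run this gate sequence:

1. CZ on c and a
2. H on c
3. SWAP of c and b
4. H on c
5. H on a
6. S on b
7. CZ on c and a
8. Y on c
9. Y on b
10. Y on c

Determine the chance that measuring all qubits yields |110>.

A full measurement returns |110> with probability 1/8.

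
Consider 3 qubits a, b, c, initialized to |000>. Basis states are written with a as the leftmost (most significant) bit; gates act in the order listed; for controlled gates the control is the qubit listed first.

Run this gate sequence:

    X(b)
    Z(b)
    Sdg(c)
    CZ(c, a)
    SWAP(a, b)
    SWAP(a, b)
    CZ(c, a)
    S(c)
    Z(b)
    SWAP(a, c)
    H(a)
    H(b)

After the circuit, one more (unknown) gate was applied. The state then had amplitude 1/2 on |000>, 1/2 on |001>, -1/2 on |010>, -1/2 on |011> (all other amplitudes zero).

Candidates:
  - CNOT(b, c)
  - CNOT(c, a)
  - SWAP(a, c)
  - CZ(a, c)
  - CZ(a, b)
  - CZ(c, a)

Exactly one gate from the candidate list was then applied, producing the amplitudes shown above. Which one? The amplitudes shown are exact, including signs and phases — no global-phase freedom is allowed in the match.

The applied gate was SWAP(a, c).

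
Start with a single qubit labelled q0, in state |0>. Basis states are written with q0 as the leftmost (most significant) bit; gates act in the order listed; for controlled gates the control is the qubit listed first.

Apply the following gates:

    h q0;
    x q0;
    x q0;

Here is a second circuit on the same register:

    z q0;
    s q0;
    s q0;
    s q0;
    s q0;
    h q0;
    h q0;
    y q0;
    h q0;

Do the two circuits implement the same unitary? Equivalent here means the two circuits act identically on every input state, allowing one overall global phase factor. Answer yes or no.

No, they are not equivalent — no single phase factor reconciles the two unitaries.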